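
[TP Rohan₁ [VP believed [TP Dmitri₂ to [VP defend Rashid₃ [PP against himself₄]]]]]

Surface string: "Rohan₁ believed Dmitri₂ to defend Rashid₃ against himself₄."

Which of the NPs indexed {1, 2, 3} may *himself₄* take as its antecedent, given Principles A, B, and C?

*himself* is an anaphor, so Principle A applies: it must be bound in its binding domain.
Binding domain of *himself₄*: the embedded TP, whose subject is Dmitri₂.
*Rohan₁* c-commands the anaphor but is outside its binding domain → cannot satisfy Principle A.
*Dmitri₂* c-commands the anaphor within its binding domain → licit binder.
*Rashid₃* c-commands the anaphor within its binding domain → licit binder.

{2, 3}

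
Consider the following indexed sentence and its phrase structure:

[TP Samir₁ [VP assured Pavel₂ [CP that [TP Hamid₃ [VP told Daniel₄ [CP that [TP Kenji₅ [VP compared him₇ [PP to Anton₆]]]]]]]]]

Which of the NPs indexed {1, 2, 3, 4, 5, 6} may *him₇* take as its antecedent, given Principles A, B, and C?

{1, 2, 3, 4}

*him* is a pronoun, so Principle B applies: it must be free in its binding domain.
Binding domain of *him₇*: the embedded TP, whose subject is Kenji₅.
*Samir₁* c-commands the pronoun but from outside its binding domain, and is not c-commanded by it → coindexation permitted.
*Pavel₂* c-commands the pronoun but from outside its binding domain, and is not c-commanded by it → coindexation permitted.
*Hamid₃* c-commands the pronoun but from outside its binding domain, and is not c-commanded by it → coindexation permitted.
*Daniel₄* c-commands the pronoun but from outside its binding domain, and is not c-commanded by it → coindexation permitted.
*Kenji₅* c-commands the pronoun within its binding domain → coindexation would violate Principle B.
*Anton₆*: the pronoun c-commands this R-expression → coindexation would violate Principle C on *Anton₆*.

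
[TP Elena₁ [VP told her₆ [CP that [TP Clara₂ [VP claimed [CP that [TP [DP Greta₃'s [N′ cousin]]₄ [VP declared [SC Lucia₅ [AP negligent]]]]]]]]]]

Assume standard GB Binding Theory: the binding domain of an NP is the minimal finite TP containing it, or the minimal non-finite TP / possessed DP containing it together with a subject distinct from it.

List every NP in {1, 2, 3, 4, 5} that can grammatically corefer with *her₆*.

*her* is a pronoun, so Principle B applies: it must be free in its binding domain.
Binding domain of *her₆*: the matrix TP, whose subject is Elena₁.
*Elena₁* c-commands the pronoun within its binding domain → coindexation would violate Principle B.
*Clara₂*: the pronoun c-commands this R-expression → coindexation would violate Principle C on *Clara₂*.
*Greta₃*: the pronoun c-commands this R-expression → coindexation would violate Principle C on *Greta₃*.
*[Greta₃'s cousin]₄*: the pronoun c-commands this R-expression → coindexation would violate Principle C on *[Greta₃'s cousin]₄*.
*Lucia₅*: the pronoun c-commands this R-expression → coindexation would violate Principle C on *Lucia₅*.

none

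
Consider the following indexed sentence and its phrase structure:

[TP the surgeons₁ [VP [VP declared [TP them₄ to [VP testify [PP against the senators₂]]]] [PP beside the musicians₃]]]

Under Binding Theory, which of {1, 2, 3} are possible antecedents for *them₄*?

*them* is a pronoun, so Principle B applies: it must be free in its binding domain.
Binding domain of *them₄*: the matrix TP, whose subject is the surgeons₁.
*the surgeons₁* c-commands the pronoun within its binding domain → coindexation would violate Principle B.
*the senators₂*: the pronoun c-commands this R-expression → coindexation would violate Principle C on *the senators₂*.
*the musicians₃* and the pronoun do not c-command one another → neither Principle B nor Principle C is at stake; coindexation permitted.

{3}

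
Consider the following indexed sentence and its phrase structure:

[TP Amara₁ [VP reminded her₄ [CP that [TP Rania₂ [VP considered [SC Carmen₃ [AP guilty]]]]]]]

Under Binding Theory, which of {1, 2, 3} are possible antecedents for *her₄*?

none

*her* is a pronoun, so Principle B applies: it must be free in its binding domain.
Binding domain of *her₄*: the matrix TP, whose subject is Amara₁.
*Amara₁* c-commands the pronoun within its binding domain → coindexation would violate Principle B.
*Rania₂*: the pronoun c-commands this R-expression → coindexation would violate Principle C on *Rania₂*.
*Carmen₃*: the pronoun c-commands this R-expression → coindexation would violate Principle C on *Carmen₃*.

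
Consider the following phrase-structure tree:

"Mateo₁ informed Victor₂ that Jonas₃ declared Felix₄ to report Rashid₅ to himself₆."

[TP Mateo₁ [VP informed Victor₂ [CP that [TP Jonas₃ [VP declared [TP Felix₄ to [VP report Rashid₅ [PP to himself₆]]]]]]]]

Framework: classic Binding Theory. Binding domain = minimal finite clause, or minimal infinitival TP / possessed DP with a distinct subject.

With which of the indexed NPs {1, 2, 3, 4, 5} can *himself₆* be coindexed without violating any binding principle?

{4, 5}

*himself* is an anaphor, so Principle A applies: it must be bound in its binding domain.
Binding domain of *himself₆*: the embedded TP, whose subject is Felix₄.
*Mateo₁* c-commands the anaphor but is outside its binding domain → cannot satisfy Principle A.
*Victor₂* c-commands the anaphor but is outside its binding domain → cannot satisfy Principle A.
*Jonas₃* c-commands the anaphor but is outside its binding domain → cannot satisfy Principle A.
*Felix₄* c-commands the anaphor within its binding domain → licit binder.
*Rashid₅* c-commands the anaphor within its binding domain → licit binder.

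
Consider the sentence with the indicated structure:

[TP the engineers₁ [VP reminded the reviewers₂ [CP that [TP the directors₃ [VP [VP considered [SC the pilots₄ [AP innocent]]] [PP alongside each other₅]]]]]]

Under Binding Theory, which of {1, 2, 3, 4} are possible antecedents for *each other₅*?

{3}

*each other* is an anaphor, so Principle A applies: it must be bound in its binding domain.
Binding domain of *each other₅*: the embedded TP, whose subject is the directors₃.
*the engineers₁* c-commands the anaphor but is outside its binding domain → cannot satisfy Principle A.
*the reviewers₂* c-commands the anaphor but is outside its binding domain → cannot satisfy Principle A.
*the directors₃* c-commands the anaphor within its binding domain → licit binder.
*the pilots₄* does not c-command the anaphor → cannot bind it.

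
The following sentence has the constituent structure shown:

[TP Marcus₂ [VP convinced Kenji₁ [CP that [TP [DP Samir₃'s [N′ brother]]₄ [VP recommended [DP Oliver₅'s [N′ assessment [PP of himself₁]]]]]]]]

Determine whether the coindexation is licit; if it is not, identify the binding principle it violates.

The two coindexed NPs are *Kenji₁* and *himself₁*.
*himself₁* is an anaphor. Principle A requires it to be bound within its binding domain — the possessed DP, whose subject is Oliver₅.
Within that domain it is c-commanded by *Oliver₅*, which does not share its index.
*Kenji₁* does c-command the anaphor, but from outside its binding domain.
The anaphor is unbound in its domain → Principle A violation.

Principle A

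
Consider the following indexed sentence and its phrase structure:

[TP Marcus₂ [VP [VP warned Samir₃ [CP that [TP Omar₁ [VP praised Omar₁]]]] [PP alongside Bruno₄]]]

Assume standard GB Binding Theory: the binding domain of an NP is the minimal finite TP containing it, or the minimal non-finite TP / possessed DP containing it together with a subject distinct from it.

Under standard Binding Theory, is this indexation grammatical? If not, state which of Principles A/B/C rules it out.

The two coindexed NPs are *Omar₁* (the lower occurrence) and *Omar₁* (the higher occurrence).
*Omar₁* (the lower occurrence) is an R-expression. Principle C requires it to be free everywhere.
*Omar₁* (the higher occurrence) c-commands it and carries the same index.
The R-expression is bound → Principle C violation.

Principle C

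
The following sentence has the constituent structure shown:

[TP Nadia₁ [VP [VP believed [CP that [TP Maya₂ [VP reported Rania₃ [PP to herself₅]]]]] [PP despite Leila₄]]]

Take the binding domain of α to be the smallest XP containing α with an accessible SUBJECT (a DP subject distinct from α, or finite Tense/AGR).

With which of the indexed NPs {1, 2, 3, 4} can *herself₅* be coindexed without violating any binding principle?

{2, 3}

*herself* is an anaphor, so Principle A applies: it must be bound in its binding domain.
Binding domain of *herself₅*: the embedded TP, whose subject is Maya₂.
*Nadia₁* c-commands the anaphor but is outside its binding domain → cannot satisfy Principle A.
*Maya₂* c-commands the anaphor within its binding domain → licit binder.
*Rania₃* c-commands the anaphor within its binding domain → licit binder.
*Leila₄* does not c-command the anaphor → cannot bind it.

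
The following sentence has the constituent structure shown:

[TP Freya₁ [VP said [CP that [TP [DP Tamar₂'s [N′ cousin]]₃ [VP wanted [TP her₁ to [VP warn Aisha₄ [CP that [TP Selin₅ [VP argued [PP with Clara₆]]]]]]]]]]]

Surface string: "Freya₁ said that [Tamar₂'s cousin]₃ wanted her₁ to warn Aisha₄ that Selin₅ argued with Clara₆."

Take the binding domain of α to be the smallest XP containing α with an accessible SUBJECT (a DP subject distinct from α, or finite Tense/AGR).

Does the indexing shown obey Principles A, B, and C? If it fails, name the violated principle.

The two coindexed NPs are *Freya₁* and *her₁*.
*her₁* is a pronoun; its binding domain is the embedded TP, whose subject is [Tamar₂'s cousin]₃. Within that domain it is c-commanded only by *[Tamar₂'s cousin]₃*, which carries a different index — the pronoun is free locally, so Principle B holds.
*Freya₁* is an R-expression; *her₁* does not c-command it, and no other NP shares its index, so Principle C is satisfied.
All principles are respected.

grammatical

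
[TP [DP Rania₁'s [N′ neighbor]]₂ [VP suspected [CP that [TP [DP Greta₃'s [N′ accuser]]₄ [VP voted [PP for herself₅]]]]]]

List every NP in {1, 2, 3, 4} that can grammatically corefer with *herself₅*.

{4}

*herself* is an anaphor, so Principle A applies: it must be bound in its binding domain.
Binding domain of *herself₅*: the embedded TP, whose subject is [Greta₃'s accuser]₄.
*Rania₁* does not c-command the anaphor → cannot bind it.
*[Rania₁'s neighbor]₂* c-commands the anaphor but is outside its binding domain → cannot satisfy Principle A.
*Greta₃* does not c-command the anaphor → cannot bind it.
*[Greta₃'s accuser]₄* c-commands the anaphor within its binding domain → licit binder.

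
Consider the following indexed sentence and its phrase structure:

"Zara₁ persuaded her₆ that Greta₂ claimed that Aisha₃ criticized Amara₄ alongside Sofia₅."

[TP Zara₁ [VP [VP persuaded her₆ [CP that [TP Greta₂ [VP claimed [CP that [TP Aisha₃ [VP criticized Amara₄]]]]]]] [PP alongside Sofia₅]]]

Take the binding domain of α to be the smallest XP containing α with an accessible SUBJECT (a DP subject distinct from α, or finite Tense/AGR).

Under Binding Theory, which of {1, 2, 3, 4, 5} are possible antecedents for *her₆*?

*her* is a pronoun, so Principle B applies: it must be free in its binding domain.
Binding domain of *her₆*: the matrix TP, whose subject is Zara₁.
*Zara₁* c-commands the pronoun within its binding domain → coindexation would violate Principle B.
*Greta₂*: the pronoun c-commands this R-expression → coindexation would violate Principle C on *Greta₂*.
*Aisha₃*: the pronoun c-commands this R-expression → coindexation would violate Principle C on *Aisha₃*.
*Amara₄*: the pronoun c-commands this R-expression → coindexation would violate Principle C on *Amara₄*.
*Sofia₅* and the pronoun do not c-command one another → neither Principle B nor Principle C is at stake; coindexation permitted.

{5}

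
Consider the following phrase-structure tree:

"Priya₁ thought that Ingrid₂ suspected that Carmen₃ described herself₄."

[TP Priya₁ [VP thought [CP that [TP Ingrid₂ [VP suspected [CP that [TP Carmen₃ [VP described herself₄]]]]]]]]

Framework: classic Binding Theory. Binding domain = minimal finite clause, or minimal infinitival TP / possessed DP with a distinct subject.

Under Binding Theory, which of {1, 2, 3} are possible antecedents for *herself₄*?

*herself* is an anaphor, so Principle A applies: it must be bound in its binding domain.
Binding domain of *herself₄*: the embedded TP, whose subject is Carmen₃.
*Priya₁* c-commands the anaphor but is outside its binding domain → cannot satisfy Principle A.
*Ingrid₂* c-commands the anaphor but is outside its binding domain → cannot satisfy Principle A.
*Carmen₃* c-commands the anaphor within its binding domain → licit binder.

{3}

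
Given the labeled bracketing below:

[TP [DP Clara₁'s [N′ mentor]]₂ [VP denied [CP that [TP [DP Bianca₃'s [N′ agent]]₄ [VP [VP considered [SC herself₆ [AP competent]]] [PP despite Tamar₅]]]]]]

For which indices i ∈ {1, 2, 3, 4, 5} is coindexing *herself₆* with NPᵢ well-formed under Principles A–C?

*herself* is an anaphor, so Principle A applies: it must be bound in its binding domain.
Binding domain of *herself₆*: the embedded TP, whose subject is [Bianca₃'s agent]₄.
*Clara₁* does not c-command the anaphor → cannot bind it.
*[Clara₁'s mentor]₂* c-commands the anaphor but is outside its binding domain → cannot satisfy Principle A.
*Bianca₃* does not c-command the anaphor → cannot bind it.
*[Bianca₃'s agent]₄* c-commands the anaphor within its binding domain → licit binder.
*Tamar₅* does not c-command the anaphor → cannot bind it.

{4}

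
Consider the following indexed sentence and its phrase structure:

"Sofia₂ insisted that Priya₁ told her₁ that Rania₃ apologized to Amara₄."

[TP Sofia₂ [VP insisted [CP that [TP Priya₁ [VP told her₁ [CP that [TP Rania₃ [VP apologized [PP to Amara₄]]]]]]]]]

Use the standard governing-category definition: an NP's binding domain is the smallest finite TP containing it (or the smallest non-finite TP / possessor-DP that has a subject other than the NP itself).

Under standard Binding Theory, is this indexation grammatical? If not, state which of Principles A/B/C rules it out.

Principle B

The two coindexed NPs are *Priya₁* and *her₁*.
*her₁* is a pronoun. Its binding domain is the embedded TP, whose subject is Priya₁.
*Priya₁* c-commands it within that domain and carries the same index.
The pronoun is locally bound → Principle B violation.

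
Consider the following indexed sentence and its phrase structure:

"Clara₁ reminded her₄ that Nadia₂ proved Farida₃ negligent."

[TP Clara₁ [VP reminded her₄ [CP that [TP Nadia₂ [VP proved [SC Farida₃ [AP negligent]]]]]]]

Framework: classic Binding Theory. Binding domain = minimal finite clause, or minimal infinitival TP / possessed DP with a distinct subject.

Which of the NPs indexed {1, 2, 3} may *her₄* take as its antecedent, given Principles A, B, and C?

*her* is a pronoun, so Principle B applies: it must be free in its binding domain.
Binding domain of *her₄*: the matrix TP, whose subject is Clara₁.
*Clara₁* c-commands the pronoun within its binding domain → coindexation would violate Principle B.
*Nadia₂*: the pronoun c-commands this R-expression → coindexation would violate Principle C on *Nadia₂*.
*Farida₃*: the pronoun c-commands this R-expression → coindexation would violate Principle C on *Farida₃*.

none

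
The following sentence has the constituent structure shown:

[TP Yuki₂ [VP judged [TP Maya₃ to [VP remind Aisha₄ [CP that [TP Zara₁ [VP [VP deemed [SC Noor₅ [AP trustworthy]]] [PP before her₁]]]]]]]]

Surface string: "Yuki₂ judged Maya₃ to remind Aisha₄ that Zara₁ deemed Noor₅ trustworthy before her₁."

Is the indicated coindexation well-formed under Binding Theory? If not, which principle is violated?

Principle B

The two coindexed NPs are *Zara₁* and *her₁*.
*her₁* is a pronoun. Its binding domain is the embedded TP, whose subject is Zara₁.
*Zara₁* c-commands it within that domain and carries the same index.
The pronoun is locally bound → Principle B violation.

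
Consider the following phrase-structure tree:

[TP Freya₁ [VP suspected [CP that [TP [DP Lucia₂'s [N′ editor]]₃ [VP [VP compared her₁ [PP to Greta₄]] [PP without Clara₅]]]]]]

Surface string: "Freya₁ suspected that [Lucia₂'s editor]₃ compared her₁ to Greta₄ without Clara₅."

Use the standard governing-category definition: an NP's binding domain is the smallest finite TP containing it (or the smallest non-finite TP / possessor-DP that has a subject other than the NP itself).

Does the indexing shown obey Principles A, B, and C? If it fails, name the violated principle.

The two coindexed NPs are *Freya₁* and *her₁*.
*her₁* is a pronoun; its binding domain is the embedded TP, whose subject is [Lucia₂'s editor]₃. Within that domain it is c-commanded only by *[Lucia₂'s editor]₃*, which carries a different index — the pronoun is free locally, so Principle B holds.
*Freya₁* is an R-expression; *her₁* does not c-command it, and no other NP shares its index, so Principle C is satisfied.
All principles are respected.

grammatical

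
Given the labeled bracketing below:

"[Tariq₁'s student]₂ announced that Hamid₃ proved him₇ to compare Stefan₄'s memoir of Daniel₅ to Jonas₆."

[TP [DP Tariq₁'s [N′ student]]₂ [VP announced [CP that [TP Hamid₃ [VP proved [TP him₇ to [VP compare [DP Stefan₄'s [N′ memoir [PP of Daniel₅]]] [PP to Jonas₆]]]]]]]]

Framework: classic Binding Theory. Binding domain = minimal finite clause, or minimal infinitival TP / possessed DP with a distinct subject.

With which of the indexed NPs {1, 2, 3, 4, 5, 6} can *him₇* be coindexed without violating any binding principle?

{1, 2}

*him* is a pronoun, so Principle B applies: it must be free in its binding domain.
Binding domain of *him₇*: the embedded TP, whose subject is Hamid₃.
*Tariq₁* and the pronoun do not c-command one another → neither Principle B nor Principle C is at stake; coindexation permitted.
*[Tariq₁'s student]₂* c-commands the pronoun but from outside its binding domain, and is not c-commanded by it → coindexation permitted.
*Hamid₃* c-commands the pronoun within its binding domain → coindexation would violate Principle B.
*Stefan₄*: the pronoun c-commands this R-expression → coindexation would violate Principle C on *Stefan₄*.
*Daniel₅*: the pronoun c-commands this R-expression → coindexation would violate Principle C on *Daniel₅*.
*Jonas₆*: the pronoun c-commands this R-expression → coindexation would violate Principle C on *Jonas₆*.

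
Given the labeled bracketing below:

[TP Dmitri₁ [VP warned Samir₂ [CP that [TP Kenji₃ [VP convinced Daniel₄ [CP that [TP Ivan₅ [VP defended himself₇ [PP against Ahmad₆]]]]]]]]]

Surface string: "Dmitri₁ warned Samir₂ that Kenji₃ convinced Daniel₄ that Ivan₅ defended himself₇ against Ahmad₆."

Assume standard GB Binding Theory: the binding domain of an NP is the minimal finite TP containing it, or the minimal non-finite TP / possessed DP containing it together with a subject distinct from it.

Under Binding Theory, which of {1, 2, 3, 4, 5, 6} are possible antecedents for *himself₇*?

{5}

*himself* is an anaphor, so Principle A applies: it must be bound in its binding domain.
Binding domain of *himself₇*: the embedded TP, whose subject is Ivan₅.
*Dmitri₁* c-commands the anaphor but is outside its binding domain → cannot satisfy Principle A.
*Samir₂* c-commands the anaphor but is outside its binding domain → cannot satisfy Principle A.
*Kenji₃* c-commands the anaphor but is outside its binding domain → cannot satisfy Principle A.
*Daniel₄* c-commands the anaphor but is outside its binding domain → cannot satisfy Principle A.
*Ivan₅* c-commands the anaphor within its binding domain → licit binder.
*Ahmad₆* does not c-command the anaphor → cannot bind it.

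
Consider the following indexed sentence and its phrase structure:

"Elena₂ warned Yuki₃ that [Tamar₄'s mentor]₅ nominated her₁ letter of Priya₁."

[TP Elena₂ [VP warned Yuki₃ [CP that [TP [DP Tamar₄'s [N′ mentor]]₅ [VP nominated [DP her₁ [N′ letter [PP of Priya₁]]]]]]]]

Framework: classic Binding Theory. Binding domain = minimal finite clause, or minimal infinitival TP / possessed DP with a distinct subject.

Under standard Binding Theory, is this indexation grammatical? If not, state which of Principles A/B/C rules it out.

The two coindexed NPs are *her₁* and *Priya₁*.
*Priya₁* is an R-expression. Principle C requires it to be free everywhere.
*her₁* c-commands it and carries the same index.
The R-expression is bound → Principle C violation.

Principle C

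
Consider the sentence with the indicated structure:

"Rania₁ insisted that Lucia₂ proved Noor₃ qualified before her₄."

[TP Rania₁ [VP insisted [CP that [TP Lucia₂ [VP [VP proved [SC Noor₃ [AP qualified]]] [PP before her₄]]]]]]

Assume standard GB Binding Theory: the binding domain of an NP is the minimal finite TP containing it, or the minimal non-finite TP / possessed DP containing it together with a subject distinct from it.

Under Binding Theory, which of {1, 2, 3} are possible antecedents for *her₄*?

*her* is a pronoun, so Principle B applies: it must be free in its binding domain.
Binding domain of *her₄*: the embedded TP, whose subject is Lucia₂.
*Rania₁* c-commands the pronoun but from outside its binding domain, and is not c-commanded by it → coindexation permitted.
*Lucia₂* c-commands the pronoun within its binding domain → coindexation would violate Principle B.
*Noor₃* and the pronoun do not c-command one another → neither Principle B nor Principle C is at stake; coindexation permitted.

{1, 3}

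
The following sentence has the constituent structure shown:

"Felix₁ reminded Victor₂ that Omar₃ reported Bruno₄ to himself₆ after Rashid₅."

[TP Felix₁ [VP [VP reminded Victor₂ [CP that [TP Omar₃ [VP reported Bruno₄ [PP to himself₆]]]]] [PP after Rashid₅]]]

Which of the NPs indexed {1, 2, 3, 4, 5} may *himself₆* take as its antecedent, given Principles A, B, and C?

*himself* is an anaphor, so Principle A applies: it must be bound in its binding domain.
Binding domain of *himself₆*: the embedded TP, whose subject is Omar₃.
*Felix₁* c-commands the anaphor but is outside its binding domain → cannot satisfy Principle A.
*Victor₂* c-commands the anaphor but is outside its binding domain → cannot satisfy Principle A.
*Omar₃* c-commands the anaphor within its binding domain → licit binder.
*Bruno₄* c-commands the anaphor within its binding domain → licit binder.
*Rashid₅* does not c-command the anaphor → cannot bind it.

{3, 4}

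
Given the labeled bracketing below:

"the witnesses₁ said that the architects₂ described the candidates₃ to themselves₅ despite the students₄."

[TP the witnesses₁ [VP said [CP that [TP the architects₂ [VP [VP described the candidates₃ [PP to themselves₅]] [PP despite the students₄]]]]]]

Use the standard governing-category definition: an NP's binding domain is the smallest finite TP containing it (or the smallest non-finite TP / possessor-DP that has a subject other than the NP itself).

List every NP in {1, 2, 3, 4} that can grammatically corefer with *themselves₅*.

{2, 3}

*themselves* is an anaphor, so Principle A applies: it must be bound in its binding domain.
Binding domain of *themselves₅*: the embedded TP, whose subject is the architects₂.
*the witnesses₁* c-commands the anaphor but is outside its binding domain → cannot satisfy Principle A.
*the architects₂* c-commands the anaphor within its binding domain → licit binder.
*the candidates₃* c-commands the anaphor within its binding domain → licit binder.
*the students₄* does not c-command the anaphor → cannot bind it.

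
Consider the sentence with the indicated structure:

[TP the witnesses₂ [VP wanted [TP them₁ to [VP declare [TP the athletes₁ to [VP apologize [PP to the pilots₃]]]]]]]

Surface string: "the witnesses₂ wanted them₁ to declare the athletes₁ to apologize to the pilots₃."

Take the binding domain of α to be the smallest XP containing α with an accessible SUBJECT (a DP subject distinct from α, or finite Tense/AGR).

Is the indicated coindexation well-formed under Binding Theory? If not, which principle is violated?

The two coindexed NPs are *them₁* and *the athletes₁*.
*the athletes₁* is an R-expression. Principle C requires it to be free everywhere.
*them₁* c-commands it and carries the same index.
The R-expression is bound → Principle C violation.

Principle C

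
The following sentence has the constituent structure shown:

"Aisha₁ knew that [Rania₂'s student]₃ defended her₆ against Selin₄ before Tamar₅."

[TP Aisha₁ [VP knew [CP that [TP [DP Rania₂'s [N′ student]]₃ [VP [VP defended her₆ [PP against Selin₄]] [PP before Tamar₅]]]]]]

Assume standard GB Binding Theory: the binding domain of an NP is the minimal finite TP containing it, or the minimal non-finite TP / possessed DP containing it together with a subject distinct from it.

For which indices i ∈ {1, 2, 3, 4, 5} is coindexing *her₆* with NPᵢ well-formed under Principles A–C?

*her* is a pronoun, so Principle B applies: it must be free in its binding domain.
Binding domain of *her₆*: the embedded TP, whose subject is [Rania₂'s student]₃.
*Aisha₁* c-commands the pronoun but from outside its binding domain, and is not c-commanded by it → coindexation permitted.
*Rania₂* and the pronoun do not c-command one another → neither Principle B nor Principle C is at stake; coindexation permitted.
*[Rania₂'s student]₃* c-commands the pronoun within its binding domain → coindexation would violate Principle B.
*Selin₄*: the pronoun c-commands this R-expression → coindexation would violate Principle C on *Selin₄*.
*Tamar₅* and the pronoun do not c-command one another → neither Principle B nor Principle C is at stake; coindexation permitted.

{1, 2, 5}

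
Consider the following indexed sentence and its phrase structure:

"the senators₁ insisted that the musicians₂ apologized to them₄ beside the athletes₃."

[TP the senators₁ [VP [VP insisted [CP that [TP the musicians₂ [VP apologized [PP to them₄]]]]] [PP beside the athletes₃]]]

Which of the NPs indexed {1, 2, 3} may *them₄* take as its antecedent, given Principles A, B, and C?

*them* is a pronoun, so Principle B applies: it must be free in its binding domain.
Binding domain of *them₄*: the embedded TP, whose subject is the musicians₂.
*the senators₁* c-commands the pronoun but from outside its binding domain, and is not c-commanded by it → coindexation permitted.
*the musicians₂* c-commands the pronoun within its binding domain → coindexation would violate Principle B.
*the athletes₃* and the pronoun do not c-command one another → neither Principle B nor Principle C is at stake; coindexation permitted.

{1, 3}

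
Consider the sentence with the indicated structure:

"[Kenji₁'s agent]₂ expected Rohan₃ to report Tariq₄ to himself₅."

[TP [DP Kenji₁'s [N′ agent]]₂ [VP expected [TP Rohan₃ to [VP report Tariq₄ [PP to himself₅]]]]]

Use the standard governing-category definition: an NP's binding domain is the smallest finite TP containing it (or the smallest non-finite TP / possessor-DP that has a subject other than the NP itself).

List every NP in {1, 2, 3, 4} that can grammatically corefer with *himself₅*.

{3, 4}

*himself* is an anaphor, so Principle A applies: it must be bound in its binding domain.
Binding domain of *himself₅*: the embedded TP, whose subject is Rohan₃.
*Kenji₁* does not c-command the anaphor → cannot bind it.
*[Kenji₁'s agent]₂* c-commands the anaphor but is outside its binding domain → cannot satisfy Principle A.
*Rohan₃* c-commands the anaphor within its binding domain → licit binder.
*Tariq₄* c-commands the anaphor within its binding domain → licit binder.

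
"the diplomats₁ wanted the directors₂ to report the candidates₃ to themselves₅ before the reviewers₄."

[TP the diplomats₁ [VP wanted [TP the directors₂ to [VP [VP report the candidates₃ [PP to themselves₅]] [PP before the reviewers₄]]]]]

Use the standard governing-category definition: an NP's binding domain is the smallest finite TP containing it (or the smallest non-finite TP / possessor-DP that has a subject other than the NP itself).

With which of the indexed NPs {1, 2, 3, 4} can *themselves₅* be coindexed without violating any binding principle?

*themselves* is an anaphor, so Principle A applies: it must be bound in its binding domain.
Binding domain of *themselves₅*: the embedded TP, whose subject is the directors₂.
*the diplomats₁* c-commands the anaphor but is outside its binding domain → cannot satisfy Principle A.
*the directors₂* c-commands the anaphor within its binding domain → licit binder.
*the candidates₃* c-commands the anaphor within its binding domain → licit binder.
*the reviewers₄* does not c-command the anaphor → cannot bind it.

{2, 3}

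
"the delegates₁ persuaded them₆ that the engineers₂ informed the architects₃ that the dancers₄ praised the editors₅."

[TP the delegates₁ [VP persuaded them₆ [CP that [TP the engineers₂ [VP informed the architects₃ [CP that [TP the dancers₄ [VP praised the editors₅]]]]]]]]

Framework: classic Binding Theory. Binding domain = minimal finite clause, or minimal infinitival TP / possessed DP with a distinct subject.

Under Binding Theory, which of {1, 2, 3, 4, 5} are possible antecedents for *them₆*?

none

*them* is a pronoun, so Principle B applies: it must be free in its binding domain.
Binding domain of *them₆*: the matrix TP, whose subject is the delegates₁.
*the delegates₁* c-commands the pronoun within its binding domain → coindexation would violate Principle B.
*the engineers₂*: the pronoun c-commands this R-expression → coindexation would violate Principle C on *the engineers₂*.
*the architects₃*: the pronoun c-commands this R-expression → coindexation would violate Principle C on *the architects₃*.
*the dancers₄*: the pronoun c-commands this R-expression → coindexation would violate Principle C on *the dancers₄*.
*the editors₅*: the pronoun c-commands this R-expression → coindexation would violate Principle C on *the editors₅*.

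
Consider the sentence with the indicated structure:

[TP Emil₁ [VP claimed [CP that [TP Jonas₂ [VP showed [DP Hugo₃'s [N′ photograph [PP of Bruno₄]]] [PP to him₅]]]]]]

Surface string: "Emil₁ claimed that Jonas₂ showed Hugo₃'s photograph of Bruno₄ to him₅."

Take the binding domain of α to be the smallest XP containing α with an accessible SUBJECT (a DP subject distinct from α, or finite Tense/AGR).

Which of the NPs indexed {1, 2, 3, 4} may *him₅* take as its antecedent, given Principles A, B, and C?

*him* is a pronoun, so Principle B applies: it must be free in its binding domain.
Binding domain of *him₅*: the embedded TP, whose subject is Jonas₂.
*Emil₁* c-commands the pronoun but from outside its binding domain, and is not c-commanded by it → coindexation permitted.
*Jonas₂* c-commands the pronoun within its binding domain → coindexation would violate Principle B.
*Hugo₃* and the pronoun do not c-command one another → neither Principle B nor Principle C is at stake; coindexation permitted.
*Bruno₄* and the pronoun do not c-command one another → neither Principle B nor Principle C is at stake; coindexation permitted.

{1, 3, 4}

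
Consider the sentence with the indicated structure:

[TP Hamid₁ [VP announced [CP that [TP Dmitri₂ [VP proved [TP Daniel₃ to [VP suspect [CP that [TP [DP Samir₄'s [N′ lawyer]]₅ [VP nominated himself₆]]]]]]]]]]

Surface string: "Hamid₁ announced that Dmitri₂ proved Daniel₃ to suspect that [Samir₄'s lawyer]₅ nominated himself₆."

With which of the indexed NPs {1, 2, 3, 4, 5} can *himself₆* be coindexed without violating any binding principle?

*himself* is an anaphor, so Principle A applies: it must be bound in its binding domain.
Binding domain of *himself₆*: the embedded TP, whose subject is [Samir₄'s lawyer]₅.
*Hamid₁* c-commands the anaphor but is outside its binding domain → cannot satisfy Principle A.
*Dmitri₂* c-commands the anaphor but is outside its binding domain → cannot satisfy Principle A.
*Daniel₃* c-commands the anaphor but is outside its binding domain → cannot satisfy Principle A.
*Samir₄* does not c-command the anaphor → cannot bind it.
*[Samir₄'s lawyer]₅* c-commands the anaphor within its binding domain → licit binder.

{5}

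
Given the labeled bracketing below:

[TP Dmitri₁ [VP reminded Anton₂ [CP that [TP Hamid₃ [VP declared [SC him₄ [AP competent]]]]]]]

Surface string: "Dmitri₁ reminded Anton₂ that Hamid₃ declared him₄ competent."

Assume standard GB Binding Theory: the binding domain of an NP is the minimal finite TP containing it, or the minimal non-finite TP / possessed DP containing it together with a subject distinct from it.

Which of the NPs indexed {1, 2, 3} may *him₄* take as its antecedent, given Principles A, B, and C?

*him* is a pronoun, so Principle B applies: it must be free in its binding domain.
Binding domain of *him₄*: the embedded TP, whose subject is Hamid₃.
*Dmitri₁* c-commands the pronoun but from outside its binding domain, and is not c-commanded by it → coindexation permitted.
*Anton₂* c-commands the pronoun but from outside its binding domain, and is not c-commanded by it → coindexation permitted.
*Hamid₃* c-commands the pronoun within its binding domain → coindexation would violate Principle B.

{1, 2}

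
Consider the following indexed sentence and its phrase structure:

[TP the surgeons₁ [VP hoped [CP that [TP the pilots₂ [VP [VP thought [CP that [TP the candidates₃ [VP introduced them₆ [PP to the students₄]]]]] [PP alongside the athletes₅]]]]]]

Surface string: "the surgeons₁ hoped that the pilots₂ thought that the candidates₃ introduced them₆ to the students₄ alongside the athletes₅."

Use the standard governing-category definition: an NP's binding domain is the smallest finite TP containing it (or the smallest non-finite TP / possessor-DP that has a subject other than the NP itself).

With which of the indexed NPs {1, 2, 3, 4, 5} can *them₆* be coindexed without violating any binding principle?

{1, 2, 5}

*them* is a pronoun, so Principle B applies: it must be free in its binding domain.
Binding domain of *them₆*: the embedded TP, whose subject is the candidates₃.
*the surgeons₁* c-commands the pronoun but from outside its binding domain, and is not c-commanded by it → coindexation permitted.
*the pilots₂* c-commands the pronoun but from outside its binding domain, and is not c-commanded by it → coindexation permitted.
*the candidates₃* c-commands the pronoun within its binding domain → coindexation would violate Principle B.
*the students₄*: the pronoun c-commands this R-expression → coindexation would violate Principle C on *the students₄*.
*the athletes₅* and the pronoun do not c-command one another → neither Principle B nor Principle C is at stake; coindexation permitted.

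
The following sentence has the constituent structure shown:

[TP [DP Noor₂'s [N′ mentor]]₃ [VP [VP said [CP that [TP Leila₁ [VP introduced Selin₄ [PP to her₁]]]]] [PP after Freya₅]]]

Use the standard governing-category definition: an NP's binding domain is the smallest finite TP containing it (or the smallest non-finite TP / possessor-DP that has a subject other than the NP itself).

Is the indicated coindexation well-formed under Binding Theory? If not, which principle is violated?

The two coindexed NPs are *Leila₁* and *her₁*.
*her₁* is a pronoun. Its binding domain is the embedded TP, whose subject is Leila₁.
*Leila₁* c-commands it within that domain and carries the same index.
The pronoun is locally bound → Principle B violation.

Principle B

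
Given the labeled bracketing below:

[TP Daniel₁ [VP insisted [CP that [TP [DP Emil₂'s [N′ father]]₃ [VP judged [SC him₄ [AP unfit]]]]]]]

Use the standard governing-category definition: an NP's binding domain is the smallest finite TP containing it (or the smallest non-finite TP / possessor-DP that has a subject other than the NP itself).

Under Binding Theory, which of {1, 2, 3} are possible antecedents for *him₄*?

{1, 2}

*him* is a pronoun, so Principle B applies: it must be free in its binding domain.
Binding domain of *him₄*: the embedded TP, whose subject is [Emil₂'s father]₃.
*Daniel₁* c-commands the pronoun but from outside its binding domain, and is not c-commanded by it → coindexation permitted.
*Emil₂* and the pronoun do not c-command one another → neither Principle B nor Principle C is at stake; coindexation permitted.
*[Emil₂'s father]₃* c-commands the pronoun within its binding domain → coindexation would violate Principle B.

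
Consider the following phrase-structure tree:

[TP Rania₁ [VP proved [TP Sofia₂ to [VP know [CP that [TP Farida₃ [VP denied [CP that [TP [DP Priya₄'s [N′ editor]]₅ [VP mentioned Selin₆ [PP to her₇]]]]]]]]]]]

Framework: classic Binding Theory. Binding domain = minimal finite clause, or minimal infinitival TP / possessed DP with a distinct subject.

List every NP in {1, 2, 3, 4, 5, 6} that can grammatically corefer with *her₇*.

*her* is a pronoun, so Principle B applies: it must be free in its binding domain.
Binding domain of *her₇*: the embedded TP, whose subject is [Priya₄'s editor]₅.
*Rania₁* c-commands the pronoun but from outside its binding domain, and is not c-commanded by it → coindexation permitted.
*Sofia₂* c-commands the pronoun but from outside its binding domain, and is not c-commanded by it → coindexation permitted.
*Farida₃* c-commands the pronoun but from outside its binding domain, and is not c-commanded by it → coindexation permitted.
*Priya₄* and the pronoun do not c-command one another → neither Principle B nor Principle C is at stake; coindexation permitted.
*[Priya₄'s editor]₅* c-commands the pronoun within its binding domain → coindexation would violate Principle B.
*Selin₆* c-commands the pronoun within its binding domain → coindexation would violate Principle B.

{1, 2, 3, 4}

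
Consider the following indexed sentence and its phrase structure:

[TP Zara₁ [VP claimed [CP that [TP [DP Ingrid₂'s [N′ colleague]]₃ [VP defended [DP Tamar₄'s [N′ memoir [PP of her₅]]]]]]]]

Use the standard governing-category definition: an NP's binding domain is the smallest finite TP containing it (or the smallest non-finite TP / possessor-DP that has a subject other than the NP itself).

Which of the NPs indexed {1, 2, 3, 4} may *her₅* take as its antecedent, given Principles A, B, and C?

{1, 2, 3}

*her* is a pronoun, so Principle B applies: it must be free in its binding domain.
Binding domain of *her₅*: the possessed DP, whose subject is Tamar₄.
*Zara₁* c-commands the pronoun but from outside its binding domain, and is not c-commanded by it → coindexation permitted.
*Ingrid₂* and the pronoun do not c-command one another → neither Principle B nor Principle C is at stake; coindexation permitted.
*[Ingrid₂'s colleague]₃* c-commands the pronoun but from outside its binding domain, and is not c-commanded by it → coindexation permitted.
*Tamar₄* c-commands the pronoun within its binding domain → coindexation would violate Principle B.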